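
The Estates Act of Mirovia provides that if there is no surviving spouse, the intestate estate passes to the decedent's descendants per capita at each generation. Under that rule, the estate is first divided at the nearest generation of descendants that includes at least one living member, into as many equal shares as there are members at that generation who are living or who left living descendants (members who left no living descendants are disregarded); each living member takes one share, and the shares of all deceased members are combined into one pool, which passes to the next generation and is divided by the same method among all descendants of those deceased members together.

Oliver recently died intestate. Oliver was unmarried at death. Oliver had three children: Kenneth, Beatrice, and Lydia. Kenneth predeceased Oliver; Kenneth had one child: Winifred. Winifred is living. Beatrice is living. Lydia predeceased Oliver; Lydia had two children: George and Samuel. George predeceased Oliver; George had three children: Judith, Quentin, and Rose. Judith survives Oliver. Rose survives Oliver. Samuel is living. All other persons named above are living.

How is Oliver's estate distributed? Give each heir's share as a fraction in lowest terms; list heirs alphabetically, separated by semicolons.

Beatrice 1/3; Judith 2/27; Quentin 2/27; Rose 2/27; Samuel 2/9; Winifred 2/9

There is no surviving spouse, so the entire estate passes to Oliver's descendants per capita at each generation.
At generation 1 (Kenneth, Beatrice, Lydia) there are 3 shares of (1)/3 = 1/3 each.
Living: Beatrice — each takes 1/3.
Deceased: Kenneth and Lydia. Their combined 2/3 is pooled and carried to generation 2.
At generation 2 (Winifred, George, Samuel) there are 3 shares of (2/3)/3 = 2/9 each.
Living: Winifred and Samuel — each takes 2/9.
Deceased: George. That 2/9 share is carried to generation 3.
At generation 3 (Judith, Quentin, Rose) there are 3 shares of (2/9)/3 = 2/27 each.
Living: Judith, Quentin, and Rose — each takes 2/27.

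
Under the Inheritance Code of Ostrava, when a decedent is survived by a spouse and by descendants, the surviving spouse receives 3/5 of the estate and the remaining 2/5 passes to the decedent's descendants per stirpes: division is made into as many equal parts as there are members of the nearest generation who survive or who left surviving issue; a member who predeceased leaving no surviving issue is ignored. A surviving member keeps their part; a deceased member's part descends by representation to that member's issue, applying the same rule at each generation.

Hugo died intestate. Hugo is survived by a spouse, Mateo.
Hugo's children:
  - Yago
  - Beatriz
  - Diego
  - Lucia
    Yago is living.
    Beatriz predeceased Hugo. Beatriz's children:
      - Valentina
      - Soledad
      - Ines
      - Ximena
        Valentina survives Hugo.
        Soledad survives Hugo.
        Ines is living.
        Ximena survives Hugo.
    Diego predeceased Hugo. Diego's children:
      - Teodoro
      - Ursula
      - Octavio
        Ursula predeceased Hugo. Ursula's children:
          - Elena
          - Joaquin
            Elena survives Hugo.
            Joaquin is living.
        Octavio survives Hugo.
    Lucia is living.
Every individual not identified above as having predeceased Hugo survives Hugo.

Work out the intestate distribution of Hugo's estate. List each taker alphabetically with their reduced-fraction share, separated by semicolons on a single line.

Elena 1/60; Ines 1/40; Joaquin 1/60; Lucia 1/10; Mateo 3/5; Octavio 1/30; Soledad 1/40; Teodoro 1/30; Valentina 1/40; Ximena 1/40; Yago 1/10

Mateo, as surviving spouse, takes 3/5.
The remaining 2/5 passes to Hugo's descendants per stirpes.
The 2/5 is divided into 4 equal shares of 1/10 among Yago, Beatriz, Diego, Lucia.
Yago is living and takes 1/10.
Beatriz predeceased; the 1/10 allotted to Beatriz's branch passes to Beatriz's issue by representation.
The 1/10 is divided into 4 equal shares of 1/40 among Valentina, Soledad, Ines, Ximena.
Valentina is living and takes 1/40.
Soledad is living and takes 1/40.
Ines is living and takes 1/40.
Ximena is living and takes 1/40.
Diego predeceased; the 1/10 allotted to Diego's branch passes to Diego's issue by representation.
The 1/10 is divided into 3 equal shares of 1/30 among Teodoro, Ursula, Octavio.
Teodoro is living and takes 1/30.
Ursula predeceased; the 1/30 allotted to Ursula's branch passes to Ursula's issue by representation.
The 1/30 is divided into 2 equal shares of 1/60 among Elena, Joaquin.
Elena is living and takes 1/60.
Joaquin is living and takes 1/60.
Octavio is living and takes 1/30.
Lucia is living and takes 1/10.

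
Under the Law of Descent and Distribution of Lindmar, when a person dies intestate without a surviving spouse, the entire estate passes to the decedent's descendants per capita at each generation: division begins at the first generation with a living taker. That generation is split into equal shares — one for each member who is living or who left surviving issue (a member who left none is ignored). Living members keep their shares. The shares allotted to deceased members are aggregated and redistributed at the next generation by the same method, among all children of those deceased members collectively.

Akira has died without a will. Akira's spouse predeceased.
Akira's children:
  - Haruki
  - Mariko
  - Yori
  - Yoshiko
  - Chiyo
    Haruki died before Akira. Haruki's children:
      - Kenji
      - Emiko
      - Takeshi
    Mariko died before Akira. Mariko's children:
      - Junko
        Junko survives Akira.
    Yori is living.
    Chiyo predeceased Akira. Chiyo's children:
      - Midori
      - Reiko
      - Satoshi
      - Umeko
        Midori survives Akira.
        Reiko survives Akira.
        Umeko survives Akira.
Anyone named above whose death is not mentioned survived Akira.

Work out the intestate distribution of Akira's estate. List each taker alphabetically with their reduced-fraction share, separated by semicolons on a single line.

There is no surviving spouse, so the entire estate passes to Akira's descendants per capita at each generation.
At generation 1 (Haruki, Mariko, Yori, Yoshiko, Chiyo) there are 5 shares of (1)/5 = 1/5 each.
Living: Yori and Yoshiko — each takes 1/5.
Deceased: Haruki, Mariko, and Chiyo. Their combined 3/5 is pooled and carried to generation 2.
At generation 2 (Kenji, Emiko, Takeshi, Junko, Midori, Reiko, Satoshi, Umeko) there are 8 shares of (3/5)/8 = 3/40 each.
Living: Kenji, Emiko, Takeshi, Junko, Midori, Reiko, Satoshi, and Umeko — each takes 3/40.

Emiko 3/40; Junko 3/40; Kenji 3/40; Midori 3/40; Reiko 3/40; Satoshi 3/40; Takeshi 3/40; Umeko 3/40; Yori 1/5; Yoshiko 1/5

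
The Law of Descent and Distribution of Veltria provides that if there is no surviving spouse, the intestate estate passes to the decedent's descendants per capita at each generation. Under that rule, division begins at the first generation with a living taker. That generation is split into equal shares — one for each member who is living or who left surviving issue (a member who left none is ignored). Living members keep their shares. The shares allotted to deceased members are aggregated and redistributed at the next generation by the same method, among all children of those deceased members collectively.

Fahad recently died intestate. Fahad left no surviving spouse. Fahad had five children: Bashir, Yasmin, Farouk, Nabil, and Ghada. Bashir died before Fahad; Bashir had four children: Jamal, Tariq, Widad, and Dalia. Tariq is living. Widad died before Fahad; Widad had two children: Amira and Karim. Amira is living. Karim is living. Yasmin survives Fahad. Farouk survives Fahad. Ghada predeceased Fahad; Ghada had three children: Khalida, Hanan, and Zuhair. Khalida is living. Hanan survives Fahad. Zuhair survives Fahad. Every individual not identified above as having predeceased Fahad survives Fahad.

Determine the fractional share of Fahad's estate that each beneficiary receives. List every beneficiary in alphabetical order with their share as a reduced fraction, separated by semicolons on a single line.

Amira 1/35; Dalia 2/35; Farouk 1/5; Hanan 2/35; Jamal 2/35; Karim 1/35; Khalida 2/35; Nabil 1/5; Tariq 2/35; Yasmin 1/5; Zuhair 2/35

There is no surviving spouse, so the entire estate passes to Fahad's descendants per capita at each generation.
At generation 1 (Bashir, Yasmin, Farouk, Nabil, Ghada) there are 5 shares of (1)/5 = 1/5 each.
Living: Yasmin, Farouk, and Nabil — each takes 1/5.
Deceased: Bashir and Ghada. Their combined 2/5 is pooled and carried to generation 2.
At generation 2 (Jamal, Tariq, Widad, Dalia, Khalida, Hanan, Zuhair) there are 7 shares of (2/5)/7 = 2/35 each.
Living: Jamal, Tariq, Dalia, Khalida, Hanan, and Zuhair — each takes 2/35.
Deceased: Widad. That 2/35 share is carried to generation 3.
At generation 3 (Amira, Karim) there are 2 shares of (2/35)/2 = 1/35 each.
Living: Amira and Karim — each takes 1/35.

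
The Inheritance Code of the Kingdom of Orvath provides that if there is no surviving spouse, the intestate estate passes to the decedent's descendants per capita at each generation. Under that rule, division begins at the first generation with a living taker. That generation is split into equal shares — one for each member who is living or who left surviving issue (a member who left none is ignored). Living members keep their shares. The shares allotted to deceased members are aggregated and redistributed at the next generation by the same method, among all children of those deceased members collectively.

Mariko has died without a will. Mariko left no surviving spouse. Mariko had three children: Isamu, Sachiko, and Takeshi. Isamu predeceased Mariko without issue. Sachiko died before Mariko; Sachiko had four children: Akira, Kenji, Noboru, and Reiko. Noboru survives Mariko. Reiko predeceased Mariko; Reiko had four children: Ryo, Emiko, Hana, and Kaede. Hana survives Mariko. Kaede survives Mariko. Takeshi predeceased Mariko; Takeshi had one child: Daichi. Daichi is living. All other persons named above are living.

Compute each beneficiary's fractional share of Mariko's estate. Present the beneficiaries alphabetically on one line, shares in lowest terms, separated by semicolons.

Akira 1/5; Daichi 1/5; Emiko 1/20; Hana 1/20; Kaede 1/20; Kenji 1/5; Noboru 1/5; Ryo 1/20

There is no surviving spouse, so the entire estate passes to Mariko's descendants per capita at each generation.
No one at generation 1 (Sachiko, Takeshi) is living; moving to the next generation.
At generation 2 (Akira, Kenji, Noboru, Reiko, Daichi) there are 5 shares of (1)/5 = 1/5 each.
Living: Akira, Kenji, Noboru, and Daichi — each takes 1/5.
Deceased: Reiko. That 1/5 share is carried to generation 3.
At generation 3 (Ryo, Emiko, Hana, Kaede) there are 4 shares of (1/5)/4 = 1/20 each.
Living: Ryo, Emiko, Hana, and Kaede — each takes 1/20.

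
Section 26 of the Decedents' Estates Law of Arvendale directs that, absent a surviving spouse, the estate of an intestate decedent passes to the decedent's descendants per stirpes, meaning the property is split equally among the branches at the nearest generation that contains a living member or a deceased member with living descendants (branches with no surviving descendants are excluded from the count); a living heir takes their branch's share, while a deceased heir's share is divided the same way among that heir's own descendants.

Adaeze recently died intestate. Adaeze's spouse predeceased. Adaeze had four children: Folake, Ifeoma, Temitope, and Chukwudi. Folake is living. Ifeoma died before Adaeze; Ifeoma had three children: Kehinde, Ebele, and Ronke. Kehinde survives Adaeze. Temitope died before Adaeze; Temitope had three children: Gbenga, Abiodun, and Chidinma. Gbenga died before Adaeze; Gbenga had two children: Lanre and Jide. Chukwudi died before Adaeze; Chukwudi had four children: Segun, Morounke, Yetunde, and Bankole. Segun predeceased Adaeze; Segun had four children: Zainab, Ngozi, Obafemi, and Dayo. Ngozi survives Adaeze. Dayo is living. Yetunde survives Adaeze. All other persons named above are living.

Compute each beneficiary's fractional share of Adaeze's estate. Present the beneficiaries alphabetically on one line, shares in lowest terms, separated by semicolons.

There is no surviving spouse, so the entire estate passes to Adaeze's descendants per stirpes.
The estate is divided into 4 equal shares of 1/4 among Folake, Ifeoma, Temitope, Chukwudi.
Folake is living and takes 1/4.
Ifeoma predeceased; the 1/4 allotted to Ifeoma's branch passes to Ifeoma's issue by representation.
The 1/4 is divided into 3 equal shares of 1/12 among Kehinde, Ebele, Ronke.
Kehinde is living and takes 1/12.
Ebele is living and takes 1/12.
Ronke is living and takes 1/12.
Temitope predeceased; the 1/4 allotted to Temitope's branch passes to Temitope's issue by representation.
The 1/4 is divided into 3 equal shares of 1/12 among Gbenga, Abiodun, Chidinma.
Gbenga predeceased; the 1/12 allotted to Gbenga's branch passes to Gbenga's issue by representation.
The 1/12 is divided into 2 equal shares of 1/24 among Lanre, Jide.
Lanre is living and takes 1/24.
Jide is living and takes 1/24.
Abiodun is living and takes 1/12.
Chidinma is living and takes 1/12.
Chukwudi predeceased; the 1/4 allotted to Chukwudi's branch passes to Chukwudi's issue by representation.
The 1/4 is divided into 4 equal shares of 1/16 among Segun, Morounke, Yetunde, Bankole.
Segun predeceased; the 1/16 allotted to Segun's branch passes to Segun's issue by representation.
The 1/16 is divided into 4 equal shares of 1/64 among Zainab, Ngozi, Obafemi, Dayo.
Zainab is living and takes 1/64.
Ngozi is living and takes 1/64.
Obafemi is living and takes 1/64.
Dayo is living and takes 1/64.
Morounke is living and takes 1/16.
Yetunde is living and takes 1/16.
Bankole is living and takes 1/16.

Abiodun 1/12; Bankole 1/16; Chidinma 1/12; Dayo 1/64; Ebele 1/12; Folake 1/4; Jide 1/24; Kehinde 1/12; Lanre 1/24; Morounke 1/16; Ngozi 1/64; Obafemi 1/64; Ronke 1/12; Yetunde 1/16; Zainab 1/64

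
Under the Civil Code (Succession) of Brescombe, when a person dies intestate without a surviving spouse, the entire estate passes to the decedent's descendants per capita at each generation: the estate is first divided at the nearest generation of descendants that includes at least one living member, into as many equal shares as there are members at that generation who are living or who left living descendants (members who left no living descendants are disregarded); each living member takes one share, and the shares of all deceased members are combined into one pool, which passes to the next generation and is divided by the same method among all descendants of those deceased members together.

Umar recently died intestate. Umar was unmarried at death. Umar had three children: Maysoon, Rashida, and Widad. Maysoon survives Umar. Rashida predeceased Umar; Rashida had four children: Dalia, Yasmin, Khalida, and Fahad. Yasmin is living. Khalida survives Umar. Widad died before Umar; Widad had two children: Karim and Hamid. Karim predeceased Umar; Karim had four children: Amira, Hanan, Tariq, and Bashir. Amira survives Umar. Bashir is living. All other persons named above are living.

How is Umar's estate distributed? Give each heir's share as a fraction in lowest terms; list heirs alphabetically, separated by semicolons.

Amira 1/36; Bashir 1/36; Dalia 1/9; Fahad 1/9; Hamid 1/9; Hanan 1/36; Khalida 1/9; Maysoon 1/3; Tariq 1/36; Yasmin 1/9

There is no surviving spouse, so the entire estate passes to Umar's descendants per capita at each generation.
At generation 1 (Maysoon, Rashida, Widad) there are 3 shares of (1)/3 = 1/3 each.
Living: Maysoon — each takes 1/3.
Deceased: Rashida and Widad. Their combined 2/3 is pooled and carried to generation 2.
At generation 2 (Dalia, Yasmin, Khalida, Fahad, Karim, Hamid) there are 6 shares of (2/3)/6 = 1/9 each.
Living: Dalia, Yasmin, Khalida, Fahad, and Hamid — each takes 1/9.
Deceased: Karim. That 1/9 share is carried to generation 3.
At generation 3 (Amira, Hanan, Tariq, Bashir) there are 4 shares of (1/9)/4 = 1/36 each.
Living: Amira, Hanan, Tariq, and Bashir — each takes 1/36.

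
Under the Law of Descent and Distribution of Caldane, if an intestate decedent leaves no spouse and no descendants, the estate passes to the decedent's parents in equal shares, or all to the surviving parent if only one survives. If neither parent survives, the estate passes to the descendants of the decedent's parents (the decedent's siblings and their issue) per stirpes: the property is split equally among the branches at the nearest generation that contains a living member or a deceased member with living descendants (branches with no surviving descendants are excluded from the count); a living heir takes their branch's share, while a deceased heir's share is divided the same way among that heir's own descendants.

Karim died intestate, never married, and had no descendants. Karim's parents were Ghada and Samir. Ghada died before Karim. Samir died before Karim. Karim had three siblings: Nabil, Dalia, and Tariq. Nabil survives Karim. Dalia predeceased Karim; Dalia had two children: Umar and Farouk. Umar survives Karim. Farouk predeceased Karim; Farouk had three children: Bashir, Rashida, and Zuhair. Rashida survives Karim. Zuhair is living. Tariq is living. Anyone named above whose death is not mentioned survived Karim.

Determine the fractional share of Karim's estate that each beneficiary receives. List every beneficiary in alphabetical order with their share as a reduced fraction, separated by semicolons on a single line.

Neither parent survives and there are no descendants, so the estate passes to Karim's siblings and their issue per stirpes.
The estate is divided into 3 equal shares of 1/3 among Nabil, Dalia, Tariq.
Nabil is living and takes 1/3.
Dalia predeceased; the 1/3 allotted to Dalia's branch passes to Dalia's issue by representation.
The 1/3 is divided into 2 equal shares of 1/6 among Umar, Farouk.
Umar is living and takes 1/6.
Farouk predeceased; the 1/6 allotted to Farouk's branch passes to Farouk's issue by representation.
The 1/6 is divided into 3 equal shares of 1/18 among Bashir, Rashida, Zuhair.
Bashir is living and takes 1/18.
Rashida is living and takes 1/18.
Zuhair is living and takes 1/18.
Tariq is living and takes 1/3.

Bashir 1/18; Nabil 1/3; Rashida 1/18; Tariq 1/3; Umar 1/6; Zuhair 1/18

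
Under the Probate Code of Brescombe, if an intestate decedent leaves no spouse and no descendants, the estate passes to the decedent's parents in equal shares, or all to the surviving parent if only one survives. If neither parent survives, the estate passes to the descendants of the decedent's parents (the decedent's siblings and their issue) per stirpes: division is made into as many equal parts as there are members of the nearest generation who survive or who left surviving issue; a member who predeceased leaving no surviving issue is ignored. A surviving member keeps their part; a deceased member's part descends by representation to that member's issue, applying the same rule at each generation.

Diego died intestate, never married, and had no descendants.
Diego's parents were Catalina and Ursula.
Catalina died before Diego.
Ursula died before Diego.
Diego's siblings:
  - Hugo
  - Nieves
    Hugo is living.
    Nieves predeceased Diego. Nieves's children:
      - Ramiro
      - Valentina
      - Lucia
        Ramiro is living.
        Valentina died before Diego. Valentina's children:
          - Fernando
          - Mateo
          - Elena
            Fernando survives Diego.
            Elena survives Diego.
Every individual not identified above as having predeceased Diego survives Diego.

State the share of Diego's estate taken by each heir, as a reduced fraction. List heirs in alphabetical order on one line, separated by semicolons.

Elena 1/18; Fernando 1/18; Hugo 1/2; Lucia 1/6; Mateo 1/18; Ramiro 1/6

Neither parent survives and there are no descendants, so the estate passes to Diego's siblings and their issue per stirpes.
The estate is divided into 2 equal shares of 1/2 among Hugo, Nieves.
Hugo is living and takes 1/2.
Nieves predeceased; the 1/2 allotted to Nieves's branch passes to Nieves's issue by representation.
The 1/2 is divided into 3 equal shares of 1/6 among Ramiro, Valentina, Lucia.
Ramiro is living and takes 1/6.
Valentina predeceased; the 1/6 allotted to Valentina's branch passes to Valentina's issue by representation.
The 1/6 is divided into 3 equal shares of 1/18 among Fernando, Mateo, Elena.
Fernando is living and takes 1/18.
Mateo is living and takes 1/18.
Elena is living and takes 1/18.
Lucia is living and takes 1/6.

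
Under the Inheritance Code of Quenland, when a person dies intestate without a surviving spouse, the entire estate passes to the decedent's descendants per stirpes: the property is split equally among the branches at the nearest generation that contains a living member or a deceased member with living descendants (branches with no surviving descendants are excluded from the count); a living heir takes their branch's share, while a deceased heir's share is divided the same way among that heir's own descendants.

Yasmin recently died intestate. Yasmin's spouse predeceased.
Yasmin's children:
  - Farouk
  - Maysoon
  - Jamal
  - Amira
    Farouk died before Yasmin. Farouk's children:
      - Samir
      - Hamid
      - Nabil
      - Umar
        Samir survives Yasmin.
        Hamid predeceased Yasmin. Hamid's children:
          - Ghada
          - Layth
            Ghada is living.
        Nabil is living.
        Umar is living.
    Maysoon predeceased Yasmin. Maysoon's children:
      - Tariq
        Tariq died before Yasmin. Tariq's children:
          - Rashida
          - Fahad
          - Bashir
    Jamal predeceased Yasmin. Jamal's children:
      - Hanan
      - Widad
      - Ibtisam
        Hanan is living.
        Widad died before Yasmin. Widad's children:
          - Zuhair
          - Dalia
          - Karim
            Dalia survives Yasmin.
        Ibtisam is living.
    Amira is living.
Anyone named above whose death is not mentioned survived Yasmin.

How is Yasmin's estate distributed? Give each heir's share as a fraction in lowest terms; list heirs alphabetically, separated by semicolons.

There is no surviving spouse, so the entire estate passes to Yasmin's descendants per stirpes.
The estate is divided into 4 equal shares of 1/4 among Farouk, Maysoon, Jamal, Amira.
Farouk predeceased; the 1/4 allotted to Farouk's branch passes to Farouk's issue by representation.
The 1/4 is divided into 4 equal shares of 1/16 among Samir, Hamid, Nabil, Umar.
Samir is living and takes 1/16.
Hamid predeceased; the 1/16 allotted to Hamid's branch passes to Hamid's issue by representation.
The 1/16 is divided into 2 equal shares of 1/32 among Ghada, Layth.
Ghada is living and takes 1/32.
Layth is living and takes 1/32.
Nabil is living and takes 1/16.
Umar is living and takes 1/16.
Maysoon predeceased; the 1/4 allotted to Maysoon's branch passes to Maysoon's issue by representation.
Tariq's line is the sole branch at this level, so the full 1/4 passes to Tariq's issue by representation.
The 1/4 is divided into 3 equal shares of 1/12 among Rashida, Fahad, Bashir.
Rashida is living and takes 1/12.
Fahad is living and takes 1/12.
Bashir is living and takes 1/12.
Jamal predeceased; the 1/4 allotted to Jamal's branch passes to Jamal's issue by representation.
The 1/4 is divided into 3 equal shares of 1/12 among Hanan, Widad, Ibtisam.
Hanan is living and takes 1/12.
Widad predeceased; the 1/12 allotted to Widad's branch passes to Widad's issue by representation.
The 1/12 is divided into 3 equal shares of 1/36 among Zuhair, Dalia, Karim.
Zuhair is living and takes 1/36.
Dalia is living and takes 1/36.
Karim is living and takes 1/36.
Ibtisam is living and takes 1/12.
Amira is living and takes 1/4.

Amira 1/4; Bashir 1/12; Dalia 1/36; Fahad 1/12; Ghada 1/32; Hanan 1/12; Ibtisam 1/12; Karim 1/36; Layth 1/32; Nabil 1/16; Rashida 1/12; Samir 1/16; Umar 1/16; Zuhair 1/36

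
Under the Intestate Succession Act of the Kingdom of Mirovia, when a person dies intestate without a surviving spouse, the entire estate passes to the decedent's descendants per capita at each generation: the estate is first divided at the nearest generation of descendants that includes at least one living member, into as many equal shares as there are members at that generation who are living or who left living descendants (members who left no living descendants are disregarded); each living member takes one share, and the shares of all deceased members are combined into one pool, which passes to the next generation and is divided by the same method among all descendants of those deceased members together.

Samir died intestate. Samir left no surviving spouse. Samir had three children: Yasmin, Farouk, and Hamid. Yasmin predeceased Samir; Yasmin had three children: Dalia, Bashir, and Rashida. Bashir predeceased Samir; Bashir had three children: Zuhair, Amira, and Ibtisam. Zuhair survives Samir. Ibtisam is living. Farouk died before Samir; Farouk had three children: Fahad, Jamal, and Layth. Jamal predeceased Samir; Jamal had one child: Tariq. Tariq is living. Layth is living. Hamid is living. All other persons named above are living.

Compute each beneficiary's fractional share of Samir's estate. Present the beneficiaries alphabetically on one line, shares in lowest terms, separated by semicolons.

There is no surviving spouse, so the entire estate passes to Samir's descendants per capita at each generation.
At generation 1 (Yasmin, Farouk, Hamid) there are 3 shares of (1)/3 = 1/3 each.
Living: Hamid — each takes 1/3.
Deceased: Yasmin and Farouk. Their combined 2/3 is pooled and carried to generation 2.
At generation 2 (Dalia, Bashir, Rashida, Fahad, Jamal, Layth) there are 6 shares of (2/3)/6 = 1/9 each.
Living: Dalia, Rashida, Fahad, and Layth — each takes 1/9.
Deceased: Bashir and Jamal. Their combined 2/9 is pooled and carried to generation 3.
At generation 3 (Zuhair, Amira, Ibtisam, Tariq) there are 4 shares of (2/9)/4 = 1/18 each.
Living: Zuhair, Amira, Ibtisam, and Tariq — each takes 1/18.

Amira 1/18; Dalia 1/9; Fahad 1/9; Hamid 1/3; Ibtisam 1/18; Layth 1/9; Rashida 1/9; Tariq 1/18; Zuhair 1/18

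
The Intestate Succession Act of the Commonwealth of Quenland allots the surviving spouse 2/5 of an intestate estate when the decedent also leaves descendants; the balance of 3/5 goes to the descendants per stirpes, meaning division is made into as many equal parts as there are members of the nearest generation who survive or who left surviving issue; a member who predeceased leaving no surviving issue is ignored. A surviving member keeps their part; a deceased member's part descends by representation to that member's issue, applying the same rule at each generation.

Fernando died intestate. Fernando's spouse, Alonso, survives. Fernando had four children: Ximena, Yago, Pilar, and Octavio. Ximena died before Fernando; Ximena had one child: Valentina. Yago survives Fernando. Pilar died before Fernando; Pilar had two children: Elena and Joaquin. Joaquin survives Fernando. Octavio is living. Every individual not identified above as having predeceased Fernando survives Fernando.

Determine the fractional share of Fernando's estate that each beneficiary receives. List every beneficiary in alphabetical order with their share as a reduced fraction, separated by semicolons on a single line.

Alonso 2/5; Elena 3/40; Joaquin 3/40; Octavio 3/20; Valentina 3/20; Yago 3/20

Alonso, as surviving spouse, takes 2/5.
The remaining 3/5 passes to Fernando's descendants per stirpes.
The 3/5 is divided into 4 equal shares of 3/20 among Ximena, Yago, Pilar, Octavio.
Ximena predeceased; the 3/20 allotted to Ximena's branch passes to Ximena's issue by representation.
Valentina is the sole taker at this level and receives the full 3/20.
Yago is living and takes 3/20.
Pilar predeceased; the 3/20 allotted to Pilar's branch passes to Pilar's issue by representation.
The 3/20 is divided into 2 equal shares of 3/40 among Elena, Joaquin.
Elena is living and takes 3/40.
Joaquin is living and takes 3/40.
Octavio is living and takes 3/20.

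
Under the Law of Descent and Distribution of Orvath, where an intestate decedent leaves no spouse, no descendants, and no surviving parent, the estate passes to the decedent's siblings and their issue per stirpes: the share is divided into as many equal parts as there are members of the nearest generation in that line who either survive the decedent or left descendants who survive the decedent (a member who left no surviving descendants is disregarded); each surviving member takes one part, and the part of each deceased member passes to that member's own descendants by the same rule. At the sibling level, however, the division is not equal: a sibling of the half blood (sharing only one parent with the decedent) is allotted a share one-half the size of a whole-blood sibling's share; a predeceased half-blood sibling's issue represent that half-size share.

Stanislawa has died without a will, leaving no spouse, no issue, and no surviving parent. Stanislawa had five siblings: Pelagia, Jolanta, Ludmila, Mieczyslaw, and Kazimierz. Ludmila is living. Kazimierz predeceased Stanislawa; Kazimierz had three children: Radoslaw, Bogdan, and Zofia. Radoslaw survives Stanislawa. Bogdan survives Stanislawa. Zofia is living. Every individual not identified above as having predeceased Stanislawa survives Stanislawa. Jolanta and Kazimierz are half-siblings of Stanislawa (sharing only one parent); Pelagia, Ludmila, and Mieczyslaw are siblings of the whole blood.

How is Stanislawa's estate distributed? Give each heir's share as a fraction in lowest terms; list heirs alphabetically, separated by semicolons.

No spouse, descendants, or parent survives, so the estate passes to Stanislawa's siblings per stirpes.
Half-blood siblings count for one-half the weight of whole-blood siblings at the initial division.
Dividing 1 in proportion to weights (total weight 4): Pelagia (weight 1) → 1/4; Jolanta (weight 1/2) → 1/8; Ludmila (weight 1) → 1/4; Mieczyslaw (weight 1) → 1/4; Kazimierz (weight 1/2) → 1/8.
Pelagia is living and takes 1/4.
Jolanta is living and takes 1/8.
Ludmila is living and takes 1/4.
Mieczyslaw is living and takes 1/4.
Kazimierz predeceased; the 1/8 allotted to Kazimierz's branch passes to Kazimierz's issue by representation.
The 1/8 is divided into 3 equal shares of 1/24 among Radoslaw, Bogdan, Zofia.
Radoslaw is living and takes 1/24.
Bogdan is living and takes 1/24.
Zofia is living and takes 1/24.

Bogdan 1/24; Jolanta 1/8; Ludmila 1/4; Mieczyslaw 1/4; Pelagia 1/4; Radoslaw 1/24; Zofia 1/24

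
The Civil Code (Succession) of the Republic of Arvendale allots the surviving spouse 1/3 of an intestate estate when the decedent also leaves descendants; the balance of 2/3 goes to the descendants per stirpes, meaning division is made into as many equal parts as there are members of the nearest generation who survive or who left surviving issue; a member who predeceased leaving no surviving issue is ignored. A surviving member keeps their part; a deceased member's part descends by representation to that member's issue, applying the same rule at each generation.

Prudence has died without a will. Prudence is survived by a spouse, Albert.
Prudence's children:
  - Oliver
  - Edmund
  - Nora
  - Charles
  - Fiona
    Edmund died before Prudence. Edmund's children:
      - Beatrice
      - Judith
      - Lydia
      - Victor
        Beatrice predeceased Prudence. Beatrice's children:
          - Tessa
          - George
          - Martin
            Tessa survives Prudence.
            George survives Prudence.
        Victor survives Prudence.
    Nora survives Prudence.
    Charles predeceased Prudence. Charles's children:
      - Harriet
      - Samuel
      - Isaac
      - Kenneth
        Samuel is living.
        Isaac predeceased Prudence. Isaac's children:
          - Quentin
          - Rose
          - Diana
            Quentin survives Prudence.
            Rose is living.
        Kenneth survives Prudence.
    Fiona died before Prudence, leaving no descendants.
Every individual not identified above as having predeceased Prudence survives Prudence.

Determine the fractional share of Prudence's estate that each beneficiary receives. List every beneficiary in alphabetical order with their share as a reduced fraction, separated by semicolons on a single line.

Albert 1/3; Diana 1/72; George 1/72; Harriet 1/24; Judith 1/24; Kenneth 1/24; Lydia 1/24; Martin 1/72; Nora 1/6; Oliver 1/6; Quentin 1/72; Rose 1/72; Samuel 1/24; Tessa 1/72; Victor 1/24

Albert, as surviving spouse, takes 1/3.
The remaining 2/3 passes to Prudence's descendants per stirpes.
Fiona left no surviving issue, so that branch lapses and is disregarded.
The 2/3 is divided into 4 equal shares of 1/6 among Oliver, Edmund, Nora, Charles.
Oliver is living and takes 1/6.
Edmund predeceased; the 1/6 allotted to Edmund's branch passes to Edmund's issue by representation.
The 1/6 is divided into 4 equal shares of 1/24 among Beatrice, Judith, Lydia, Victor.
Beatrice predeceased; the 1/24 allotted to Beatrice's branch passes to Beatrice's issue by representation.
The 1/24 is divided into 3 equal shares of 1/72 among Tessa, George, Martin.
Tessa is living and takes 1/72.
George is living and takes 1/72.
Martin is living and takes 1/72.
Judith is living and takes 1/24.
Lydia is living and takes 1/24.
Victor is living and takes 1/24.
Nora is living and takes 1/6.
Charles predeceased; the 1/6 allotted to Charles's branch passes to Charles's issue by representation.
The 1/6 is divided into 4 equal shares of 1/24 among Harriet, Samuel, Isaac, Kenneth.
Harriet is living and takes 1/24.
Samuel is living and takes 1/24.
Isaac predeceased; the 1/24 allotted to Isaac's branch passes to Isaac's issue by representation.
The 1/24 is divided into 3 equal shares of 1/72 among Quentin, Rose, Diana.
Quentin is living and takes 1/72.
Rose is living and takes 1/72.
Diana is living and takes 1/72.
Kenneth is living and takes 1/24.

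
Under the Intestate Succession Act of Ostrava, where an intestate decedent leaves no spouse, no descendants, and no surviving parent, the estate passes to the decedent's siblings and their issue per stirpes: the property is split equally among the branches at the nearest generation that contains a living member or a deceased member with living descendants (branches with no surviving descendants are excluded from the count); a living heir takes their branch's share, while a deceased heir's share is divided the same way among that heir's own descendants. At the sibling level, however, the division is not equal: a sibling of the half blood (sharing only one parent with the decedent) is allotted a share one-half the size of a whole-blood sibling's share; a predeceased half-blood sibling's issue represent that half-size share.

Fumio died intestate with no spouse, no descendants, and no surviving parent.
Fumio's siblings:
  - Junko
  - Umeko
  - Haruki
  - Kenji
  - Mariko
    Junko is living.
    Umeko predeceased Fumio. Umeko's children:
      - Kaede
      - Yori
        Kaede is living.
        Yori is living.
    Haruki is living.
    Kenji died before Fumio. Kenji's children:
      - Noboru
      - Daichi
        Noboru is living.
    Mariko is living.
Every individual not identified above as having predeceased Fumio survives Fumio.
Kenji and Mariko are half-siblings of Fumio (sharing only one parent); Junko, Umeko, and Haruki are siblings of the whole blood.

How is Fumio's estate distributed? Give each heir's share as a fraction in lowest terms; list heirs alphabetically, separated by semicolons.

Daichi 1/16; Haruki 1/4; Junko 1/4; Kaede 1/8; Mariko 1/8; Noboru 1/16; Yori 1/8

No spouse, descendants, or parent survives, so the estate passes to Fumio's siblings per stirpes.
Half-blood siblings count for one-half the weight of whole-blood siblings at the initial division.
Dividing 1 in proportion to weights (total weight 4): Junko (weight 1) → 1/4; Umeko (weight 1) → 1/4; Haruki (weight 1) → 1/4; Kenji (weight 1/2) → 1/8; Mariko (weight 1/2) → 1/8.
Junko is living and takes 1/4.
Umeko predeceased; the 1/4 allotted to Umeko's branch passes to Umeko's issue by representation.
The 1/4 is divided into 2 equal shares of 1/8 among Kaede, Yori.
Kaede is living and takes 1/8.
Yori is living and takes 1/8.
Haruki is living and takes 1/4.
Kenji predeceased; the 1/8 allotted to Kenji's branch passes to Kenji's issue by representation.
The 1/8 is divided into 2 equal shares of 1/16 among Noboru, Daichi.
Noboru is living and takes 1/16.
Daichi is living and takes 1/16.
Mariko is living and takes 1/8.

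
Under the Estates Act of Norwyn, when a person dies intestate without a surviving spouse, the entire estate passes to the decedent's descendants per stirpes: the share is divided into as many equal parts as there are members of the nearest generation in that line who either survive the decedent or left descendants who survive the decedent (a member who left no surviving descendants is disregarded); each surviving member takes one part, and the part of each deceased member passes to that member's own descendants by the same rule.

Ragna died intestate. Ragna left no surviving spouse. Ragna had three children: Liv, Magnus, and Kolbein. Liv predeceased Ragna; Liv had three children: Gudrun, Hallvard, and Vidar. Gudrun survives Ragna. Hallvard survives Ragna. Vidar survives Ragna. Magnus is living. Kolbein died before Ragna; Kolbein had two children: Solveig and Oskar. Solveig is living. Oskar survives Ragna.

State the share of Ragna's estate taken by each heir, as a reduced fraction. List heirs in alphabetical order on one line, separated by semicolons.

Gudrun 1/9; Hallvard 1/9; Magnus 1/3; Oskar 1/6; Solveig 1/6; Vidar 1/9

There is no surviving spouse, so the entire estate passes to Ragna's descendants per stirpes.
The estate is divided into 3 equal shares of 1/3 among Liv, Magnus, Kolbein.
Liv predeceased; the 1/3 allotted to Liv's branch passes to Liv's issue by representation.
The 1/3 is divided into 3 equal shares of 1/9 among Gudrun, Hallvard, Vidar.
Gudrun is living and takes 1/9.
Hallvard is living and takes 1/9.
Vidar is living and takes 1/9.
Magnus is living and takes 1/3.
Kolbein predeceased; the 1/3 allotted to Kolbein's branch passes to Kolbein's issue by representation.
The 1/3 is divided into 2 equal shares of 1/6 among Solveig, Oskar.
Solveig is living and takes 1/6.
Oskar is living and takes 1/6.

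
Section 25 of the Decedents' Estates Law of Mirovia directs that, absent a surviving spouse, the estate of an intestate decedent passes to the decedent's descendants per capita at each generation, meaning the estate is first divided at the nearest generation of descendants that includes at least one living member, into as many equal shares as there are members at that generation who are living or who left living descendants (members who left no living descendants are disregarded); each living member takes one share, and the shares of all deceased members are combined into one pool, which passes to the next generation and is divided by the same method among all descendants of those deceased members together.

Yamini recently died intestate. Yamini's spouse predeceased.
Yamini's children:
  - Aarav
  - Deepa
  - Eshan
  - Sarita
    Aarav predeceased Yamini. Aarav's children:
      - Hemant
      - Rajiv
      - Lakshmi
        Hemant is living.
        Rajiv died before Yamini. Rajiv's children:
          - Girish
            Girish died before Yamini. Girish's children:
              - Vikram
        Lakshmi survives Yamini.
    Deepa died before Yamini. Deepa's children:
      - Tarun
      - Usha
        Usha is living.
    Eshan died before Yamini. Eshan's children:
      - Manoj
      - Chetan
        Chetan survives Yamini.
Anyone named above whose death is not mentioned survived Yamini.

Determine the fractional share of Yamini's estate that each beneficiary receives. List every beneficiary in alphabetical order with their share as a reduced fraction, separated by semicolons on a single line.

There is no surviving spouse, so the entire estate passes to Yamini's descendants per capita at each generation.
At generation 1 (Aarav, Deepa, Eshan, Sarita) there are 4 shares of (1)/4 = 1/4 each.
Living: Sarita — each takes 1/4.
Deceased: Aarav, Deepa, and Eshan. Their combined 3/4 is pooled and carried to generation 2.
At generation 2 (Hemant, Rajiv, Lakshmi, Tarun, Usha, Manoj, Chetan) there are 7 shares of (3/4)/7 = 3/28 each.
Living: Hemant, Lakshmi, Tarun, Usha, Manoj, and Chetan — each takes 3/28.
Deceased: Rajiv. That 3/28 share is carried to generation 3.
At generation 3 (Girish) there are 1 shares of (3/28)/1 = 3/28 each.
Deceased: Girish. That 3/28 share is carried to generation 4.
At generation 4 (Vikram) there are 1 shares of (3/28)/1 = 3/28 each.
Living: Vikram — each takes 3/28.

Chetan 3/28; Hemant 3/28; Lakshmi 3/28; Manoj 3/28; Sarita 1/4; Tarun 3/28; Usha 3/28; Vikram 3/28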